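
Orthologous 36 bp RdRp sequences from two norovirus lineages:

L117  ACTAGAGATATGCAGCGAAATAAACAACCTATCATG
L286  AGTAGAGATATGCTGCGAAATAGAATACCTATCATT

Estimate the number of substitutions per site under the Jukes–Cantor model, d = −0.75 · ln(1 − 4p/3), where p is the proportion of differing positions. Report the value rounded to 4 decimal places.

Mismatches occur at site 2 (C/G), site 14 (A/T), site 23 (A/G), site 25 (C/A), site 26 (A/T), site 36 (G/T).
p = 6/36 = 0.166667.
d = −0.75 · ln(1 − (4/3)·0.166667) = −0.75 · ln(0.777777) = −0.75 · (-0.251315) = 0.1885.

0.1885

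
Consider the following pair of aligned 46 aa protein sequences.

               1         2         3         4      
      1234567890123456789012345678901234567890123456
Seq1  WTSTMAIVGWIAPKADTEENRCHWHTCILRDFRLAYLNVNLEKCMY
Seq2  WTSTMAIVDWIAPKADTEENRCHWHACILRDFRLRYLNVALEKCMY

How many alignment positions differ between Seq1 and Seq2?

Mismatches occur at site 9 (G/D), site 26 (T/A), site 35 (A/R), site 40 (N/A).
That gives 4 mismatches out of 46 aligned sites, so the Hamming distance is 4.

4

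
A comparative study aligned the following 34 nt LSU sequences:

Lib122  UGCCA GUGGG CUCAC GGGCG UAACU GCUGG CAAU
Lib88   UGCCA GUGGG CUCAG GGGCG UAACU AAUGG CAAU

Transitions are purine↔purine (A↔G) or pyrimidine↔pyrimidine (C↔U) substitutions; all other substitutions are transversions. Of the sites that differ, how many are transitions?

The sequences differ at positions 15 (C/G, transversion), 26 (G/A, transition), 27 (C/A, transversion).
Of the 3 differences, 1 transition and 2 transversions, so the answer is 1.

1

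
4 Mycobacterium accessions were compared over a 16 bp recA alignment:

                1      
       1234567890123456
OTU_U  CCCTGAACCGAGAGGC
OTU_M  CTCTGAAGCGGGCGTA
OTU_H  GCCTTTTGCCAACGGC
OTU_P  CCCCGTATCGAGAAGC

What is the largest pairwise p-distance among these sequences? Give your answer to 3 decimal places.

0.625

Pairwise Hamming distances:
  OTU_U vs OTU_M: 6
  OTU_U vs OTU_H: 8
  OTU_U vs OTU_P: 4
  OTU_M vs OTU_H: 10
  OTU_M vs OTU_P: 9
  OTU_H vs OTU_P: 9
The largest is 10 mismatches, between OTU_M and OTU_H; p = 10/16 = 0.625.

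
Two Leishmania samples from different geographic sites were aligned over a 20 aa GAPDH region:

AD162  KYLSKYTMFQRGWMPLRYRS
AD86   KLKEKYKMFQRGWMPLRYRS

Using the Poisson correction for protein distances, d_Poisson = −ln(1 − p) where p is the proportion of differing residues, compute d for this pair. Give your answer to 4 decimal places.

0.2231

Mismatches occur at site 2 (Y↔L), site 3 (L↔K), site 4 (S↔E), site 7 (T↔K).
p = 4/20 = 0.200000.
d = −ln(1 − 0.200000) = −ln(0.800000) = 0.2231.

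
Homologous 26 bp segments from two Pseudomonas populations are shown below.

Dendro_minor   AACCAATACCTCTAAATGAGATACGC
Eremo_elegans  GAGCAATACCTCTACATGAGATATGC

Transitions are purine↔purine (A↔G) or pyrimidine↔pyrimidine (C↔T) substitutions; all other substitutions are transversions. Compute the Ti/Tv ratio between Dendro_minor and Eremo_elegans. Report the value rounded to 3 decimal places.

Mismatches occur at site 1 (A→G, transition), site 3 (C→G, transversion), site 15 (A→C, transversion), site 24 (C→T, transition).
Of the 4 differences, 2 transitions and 2 transversions, so Ti/Tv = 2/2 = 1.000.

1.000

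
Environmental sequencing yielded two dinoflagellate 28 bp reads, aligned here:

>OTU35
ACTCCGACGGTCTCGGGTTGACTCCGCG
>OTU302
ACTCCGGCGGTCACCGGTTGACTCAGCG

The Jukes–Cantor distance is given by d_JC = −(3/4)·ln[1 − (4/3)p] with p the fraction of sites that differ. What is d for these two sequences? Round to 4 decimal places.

Differing sites — 7:A/G; 13:T/A; 15:G/C; 25:C/A.
p = 4/28 = 0.142857.
d = −0.75 · ln(1 − (4/3)·0.142857) = −0.75 · ln(0.809524) = −0.75 · (-0.211309) = 0.1585.

0.1585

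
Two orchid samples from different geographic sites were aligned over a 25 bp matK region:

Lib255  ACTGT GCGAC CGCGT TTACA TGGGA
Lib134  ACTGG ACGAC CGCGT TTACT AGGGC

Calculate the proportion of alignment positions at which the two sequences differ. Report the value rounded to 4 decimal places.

0.2000

The sequences differ at positions 5 (T/G), 6 (G/A), 20 (A/T), 21 (T/A), 25 (A/C).
There are 5 differences over 25 sites, so p = 5/25 = 0.2000.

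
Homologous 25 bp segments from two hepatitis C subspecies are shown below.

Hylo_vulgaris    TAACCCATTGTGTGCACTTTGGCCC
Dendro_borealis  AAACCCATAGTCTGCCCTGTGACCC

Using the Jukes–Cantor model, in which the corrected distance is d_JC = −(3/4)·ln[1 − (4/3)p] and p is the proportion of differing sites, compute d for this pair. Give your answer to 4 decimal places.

0.2892

The sequences differ at positions 1 (T/A), 9 (T/A), 12 (G/C), 16 (A/C), 19 (T/G), 22 (G/A).
p = 6/25 = 0.240000.
d = −0.75 · ln(1 − (4/3)·0.240000) = −0.75 · ln(0.680000) = −0.75 · (-0.385662) = 0.2892.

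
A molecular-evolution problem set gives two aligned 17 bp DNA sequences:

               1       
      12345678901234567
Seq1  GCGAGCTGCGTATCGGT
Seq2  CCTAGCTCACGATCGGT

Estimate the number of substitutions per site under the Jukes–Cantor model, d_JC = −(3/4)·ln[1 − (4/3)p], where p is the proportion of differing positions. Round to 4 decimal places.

Mismatches occur at site 1 (G/C), site 3 (G/T), site 8 (G/C), site 9 (C/A), site 10 (G/C), site 11 (T/G).
p = 6/17 = 0.352941.
d = −0.75 · ln(1 − (4/3)·0.352941) = −0.75 · ln(0.529412) = −0.75 · (-0.635988) = 0.4770.

0.4770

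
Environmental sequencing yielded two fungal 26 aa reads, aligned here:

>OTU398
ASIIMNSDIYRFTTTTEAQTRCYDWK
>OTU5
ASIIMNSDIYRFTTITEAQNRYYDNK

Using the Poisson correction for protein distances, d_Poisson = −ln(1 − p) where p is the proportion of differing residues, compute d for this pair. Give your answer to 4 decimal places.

The sequences differ at positions 15 (T/I), 20 (T/N), 22 (C/Y), 25 (W/N).
p = 4/26 = 0.153846.
d = −ln(1 − 0.153846) = −ln(0.846154) = 0.1671.

0.1671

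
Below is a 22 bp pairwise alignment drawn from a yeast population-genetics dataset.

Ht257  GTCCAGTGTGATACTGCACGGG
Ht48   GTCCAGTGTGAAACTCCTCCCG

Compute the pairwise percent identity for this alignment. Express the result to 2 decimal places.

The sequences differ at positions 12 (T/A), 16 (G/C), 18 (A/T), 20 (G/C), 21 (G/C).
17 of the 22 sites match, so the percent identity is 17/22 × 100 = 77.27%.

77.27%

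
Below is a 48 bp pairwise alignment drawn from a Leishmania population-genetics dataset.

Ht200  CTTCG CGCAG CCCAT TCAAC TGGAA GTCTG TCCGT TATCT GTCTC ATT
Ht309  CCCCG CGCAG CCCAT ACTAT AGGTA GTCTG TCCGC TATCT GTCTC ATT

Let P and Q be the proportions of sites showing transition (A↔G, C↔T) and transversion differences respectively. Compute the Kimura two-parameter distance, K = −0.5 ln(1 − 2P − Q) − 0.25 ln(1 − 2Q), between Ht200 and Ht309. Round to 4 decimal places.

0.1894

Mismatches occur at site 2 (T→C, transition), site 3 (T→C, transition), site 16 (T→A, transversion), site 18 (A→T, transversion), site 20 (C→T, transition), site 21 (T→A, transversion), site 24 (A→T, transversion), site 35 (T→C, transition).
Of the 8 differences, 4 transitions and 4 transversions over 48 sites: P = 4/48 = 0.083333, Q = 4/48 = 0.083333.
d = −0.5·ln(0.750001) − 0.25·ln(0.833334) = −0.5·(-0.287681) − 0.25·(-0.182321) = 0.1894.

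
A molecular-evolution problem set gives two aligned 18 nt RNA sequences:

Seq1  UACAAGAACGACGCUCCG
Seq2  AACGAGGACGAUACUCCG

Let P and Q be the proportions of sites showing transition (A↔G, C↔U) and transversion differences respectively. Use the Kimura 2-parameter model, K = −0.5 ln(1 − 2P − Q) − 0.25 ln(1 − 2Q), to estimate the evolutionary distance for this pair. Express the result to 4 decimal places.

0.3760

Mismatches occur at site 1 (U→A, transversion), site 4 (A→G, transition), site 7 (A→G, transition), site 12 (C→U, transition), site 13 (G→A, transition).
Of the 5 differences, 4 transitions and 1 transversion over 18 sites: P = 4/18 = 0.222222, Q = 1/18 = 0.055556.
d = −0.5·ln(0.500000) − 0.25·ln(0.888888) = −0.5·(-0.693147) − 0.25·(-0.117784) = 0.3760.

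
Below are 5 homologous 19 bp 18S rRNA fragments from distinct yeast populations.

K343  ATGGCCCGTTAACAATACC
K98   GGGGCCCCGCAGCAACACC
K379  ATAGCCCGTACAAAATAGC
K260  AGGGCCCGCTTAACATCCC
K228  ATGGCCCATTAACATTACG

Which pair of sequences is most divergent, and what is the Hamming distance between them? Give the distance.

Pairwise Hamming distances:
  K343 vs K98: 7
  K343 vs K379: 5
  K343 vs K260: 6
  K343 vs K228: 3
  K98 vs K379: 11
  K98 vs K260: 10
  K98 vs K228: 9
  K379 vs K260: 8
  K379 vs K228: 8
  K260 vs K228: 9
The largest is 11, between K98 and K379.

11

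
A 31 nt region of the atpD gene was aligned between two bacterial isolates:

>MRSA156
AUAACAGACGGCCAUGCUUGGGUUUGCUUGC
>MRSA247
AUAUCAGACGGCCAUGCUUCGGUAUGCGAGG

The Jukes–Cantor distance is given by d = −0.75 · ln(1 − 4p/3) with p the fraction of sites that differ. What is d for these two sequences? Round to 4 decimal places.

0.2239

Mismatches occur at site 4 (A→U), site 20 (G→C), site 24 (U→A), site 28 (U→G), site 29 (U→A), site 31 (C→G).
p = 6/31 = 0.193548.
d = −0.75 · ln(1 − (4/3)·0.193548) = −0.75 · ln(0.741936) = −0.75 · (-0.298492) = 0.2239.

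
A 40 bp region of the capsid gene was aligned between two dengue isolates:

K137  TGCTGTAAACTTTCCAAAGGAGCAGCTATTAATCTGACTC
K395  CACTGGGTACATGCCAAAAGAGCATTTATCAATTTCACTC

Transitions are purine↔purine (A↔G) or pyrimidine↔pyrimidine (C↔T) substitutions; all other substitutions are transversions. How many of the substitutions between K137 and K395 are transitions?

7

The sequences differ at positions 1 (T/C, transition), 2 (G/A, transition), 6 (T/G, transversion), 7 (A/G, transition), 8 (A/T, transversion), 11 (T/A, transversion), 13 (T/G, transversion), 19 (G/A, transition), 25 (G/T, transversion), 26 (C/T, transition), 30 (T/C, transition), 34 (C/T, transition), 36 (G/C, transversion).
Of the 13 differences, 7 transitions and 6 transversions, so the answer is 7.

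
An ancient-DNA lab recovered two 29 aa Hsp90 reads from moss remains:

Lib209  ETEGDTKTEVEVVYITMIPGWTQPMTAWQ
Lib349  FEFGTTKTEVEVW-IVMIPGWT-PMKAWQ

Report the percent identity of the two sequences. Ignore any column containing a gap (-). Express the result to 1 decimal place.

74.1%

Excluding the 2 gap columns leaves 27 comparable sites.
Mismatches occur at site 1 (E/F), site 2 (T/E), site 3 (E/F), site 5 (D/T), site 13 (V/W), site 16 (T/V), site 26 (T/K).
20 of the 27 comparable sites match, so the percent identity is 20/27 × 100 = 74.1%.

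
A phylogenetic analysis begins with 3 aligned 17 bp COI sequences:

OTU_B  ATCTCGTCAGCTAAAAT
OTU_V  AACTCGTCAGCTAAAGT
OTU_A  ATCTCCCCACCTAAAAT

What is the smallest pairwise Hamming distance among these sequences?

2

Pairwise Hamming distances:
  OTU_B vs OTU_V: 2
  OTU_B vs OTU_A: 3
  OTU_V vs OTU_A: 5
The smallest is 2, between OTU_B and OTU_V.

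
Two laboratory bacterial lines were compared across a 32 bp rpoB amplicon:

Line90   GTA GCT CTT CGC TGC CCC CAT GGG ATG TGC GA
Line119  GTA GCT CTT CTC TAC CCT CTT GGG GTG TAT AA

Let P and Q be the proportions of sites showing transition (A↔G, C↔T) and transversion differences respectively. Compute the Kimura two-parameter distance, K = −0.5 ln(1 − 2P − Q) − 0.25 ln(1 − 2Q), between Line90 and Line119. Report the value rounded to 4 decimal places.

0.3211

Differing sites — 11:G/T (Tv); 14:G/A (Ti); 18:C/T (Ti); 20:A/T (Tv); 25:A/G (Ti); 29:G/A (Ti); 30:C/T (Ti); 31:G/A (Ti).
Of the 8 differences, 6 transitions and 2 transversions over 32 sites: P = 6/32 = 0.187500, Q = 2/32 = 0.062500.
d = −0.5·ln(0.562500) − 0.25·ln(0.875000) = −0.5·(-0.575364) − 0.25·(-0.133531) = 0.3211.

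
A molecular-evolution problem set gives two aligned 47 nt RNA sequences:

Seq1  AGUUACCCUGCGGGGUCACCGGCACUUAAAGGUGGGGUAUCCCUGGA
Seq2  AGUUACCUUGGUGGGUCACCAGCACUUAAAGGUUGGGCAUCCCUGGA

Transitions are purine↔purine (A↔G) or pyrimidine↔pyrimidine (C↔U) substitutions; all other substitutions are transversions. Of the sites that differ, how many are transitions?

3

The sequences differ at positions 8 (C/U, transition), 11 (C/G, transversion), 12 (G/U, transversion), 21 (G/A, transition), 34 (G/U, transversion), 38 (U/C, transition).
Of the 6 differences, 3 transitions and 3 transversions, so the answer is 3.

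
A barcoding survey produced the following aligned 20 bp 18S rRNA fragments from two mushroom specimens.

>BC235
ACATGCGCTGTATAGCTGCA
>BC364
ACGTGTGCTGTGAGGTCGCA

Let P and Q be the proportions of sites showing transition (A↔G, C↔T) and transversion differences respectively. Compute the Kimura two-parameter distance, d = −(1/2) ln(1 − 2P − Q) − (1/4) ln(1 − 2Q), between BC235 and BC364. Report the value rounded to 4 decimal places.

The sequences differ at positions 3 (A/G, transition), 6 (C/T, transition), 12 (A/G, transition), 13 (T/A, transversion), 14 (A/G, transition), 16 (C/T, transition), 17 (T/C, transition).
Of the 7 differences, 6 transitions and 1 transversion over 20 sites: P = 6/20 = 0.300000, Q = 1/20 = 0.050000.
d = −0.5·ln(0.350000) − 0.25·ln(0.900000) = −0.5·(-1.049822) − 0.25·(-0.105361) = 0.5513.

0.5513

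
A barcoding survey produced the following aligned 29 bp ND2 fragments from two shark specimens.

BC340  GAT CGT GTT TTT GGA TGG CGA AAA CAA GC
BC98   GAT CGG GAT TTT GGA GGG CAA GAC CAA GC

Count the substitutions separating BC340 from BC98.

Mismatches occur at site 6 (T→G), site 8 (T→A), site 16 (T→G), site 20 (G→A), site 22 (A→G), site 24 (A→C).
That gives 6 mismatches out of 29 aligned sites, so the Hamming distance is 6.

6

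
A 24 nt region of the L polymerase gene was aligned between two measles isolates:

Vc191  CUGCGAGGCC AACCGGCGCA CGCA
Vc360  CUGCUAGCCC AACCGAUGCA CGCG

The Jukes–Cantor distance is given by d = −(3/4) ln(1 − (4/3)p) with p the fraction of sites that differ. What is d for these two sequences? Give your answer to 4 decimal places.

0.2441

Mismatches occur at site 5 (G/U), site 8 (G/C), site 16 (G/A), site 17 (C/U), site 24 (A/G).
p = 5/24 = 0.208333.
d = −0.75 · ln(1 − (4/3)·0.208333) = −0.75 · ln(0.722223) = −0.75 · (-0.325421) = 0.2441.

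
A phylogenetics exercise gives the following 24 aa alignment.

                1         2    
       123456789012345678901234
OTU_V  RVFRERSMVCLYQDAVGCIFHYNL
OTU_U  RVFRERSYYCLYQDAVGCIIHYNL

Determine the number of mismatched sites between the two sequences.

The sequences differ at positions 8 (M/Y), 9 (V/Y), 20 (F/I).
That gives 3 mismatches out of 24 aligned sites, so the Hamming distance is 3.

3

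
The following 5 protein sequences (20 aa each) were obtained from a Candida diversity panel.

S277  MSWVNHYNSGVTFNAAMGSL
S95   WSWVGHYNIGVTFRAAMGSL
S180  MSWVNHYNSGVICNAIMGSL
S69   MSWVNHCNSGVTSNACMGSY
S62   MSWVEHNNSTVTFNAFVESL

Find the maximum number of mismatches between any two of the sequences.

9

Pairwise Hamming distances:
  S277 vs S95: 4
  S277 vs S180: 3
  S277 vs S69: 4
  S277 vs S62: 6
  S95 vs S180: 7
  S95 vs S69: 8
  S95 vs S62: 9
  S180 vs S69: 5
  S180 vs S62: 8
  S69 vs S62: 8
The largest is 9, between S95 and S62.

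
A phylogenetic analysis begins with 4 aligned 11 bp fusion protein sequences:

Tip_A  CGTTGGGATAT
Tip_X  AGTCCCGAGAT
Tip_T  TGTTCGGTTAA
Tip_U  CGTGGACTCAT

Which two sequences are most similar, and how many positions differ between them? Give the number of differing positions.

4

Pairwise Hamming distances:
  Tip_A vs Tip_X: 5
  Tip_A vs Tip_T: 4
  Tip_A vs Tip_U: 5
  Tip_X vs Tip_T: 6
  Tip_X vs Tip_U: 7
  Tip_T vs Tip_U: 7
The smallest is 4, between Tip_A and Tip_T.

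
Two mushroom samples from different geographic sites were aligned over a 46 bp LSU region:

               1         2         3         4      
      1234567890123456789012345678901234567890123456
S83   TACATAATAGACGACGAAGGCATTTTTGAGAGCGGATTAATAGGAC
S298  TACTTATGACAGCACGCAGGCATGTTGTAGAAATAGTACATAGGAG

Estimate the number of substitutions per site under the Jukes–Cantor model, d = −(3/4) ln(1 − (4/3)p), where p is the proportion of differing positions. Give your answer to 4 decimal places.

0.5532

The sequences differ at positions 4 (A/T), 7 (A/T), 8 (T/G), 10 (G/C), 12 (C/G), 13 (G/C), 17 (A/C), 24 (T/G), 27 (T/G), 28 (G/T), 32 (G/A), 33 (C/A), 34 (G/T), 35 (G/A), 36 (A/G), 38 (T/A), 39 (A/C), 46 (C/G).
p = 18/46 = 0.391304.
d = −0.75 · ln(1 − (4/3)·0.391304) = −0.75 · ln(0.478261) = −0.75 · (-0.737599) = 0.5532.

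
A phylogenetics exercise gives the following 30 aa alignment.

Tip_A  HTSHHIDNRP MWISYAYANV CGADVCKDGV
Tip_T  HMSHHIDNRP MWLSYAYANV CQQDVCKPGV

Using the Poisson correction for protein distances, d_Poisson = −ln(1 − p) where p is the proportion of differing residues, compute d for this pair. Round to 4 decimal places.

Differing sites — 2:T/M; 13:I/L; 22:G/Q; 23:A/Q; 28:D/P.
p = 5/30 = 0.166667.
d = −ln(1 − 0.166667) = −ln(0.833333) = 0.1823.

0.1823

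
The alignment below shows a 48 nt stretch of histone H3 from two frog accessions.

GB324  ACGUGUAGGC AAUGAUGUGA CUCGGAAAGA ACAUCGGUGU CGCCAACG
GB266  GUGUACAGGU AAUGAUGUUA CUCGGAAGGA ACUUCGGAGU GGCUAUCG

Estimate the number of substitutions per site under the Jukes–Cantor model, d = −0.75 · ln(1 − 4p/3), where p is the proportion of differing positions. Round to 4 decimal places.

Differing sites — 1:A/G; 2:C/U; 5:G/A; 6:U/C; 10:C/U; 19:G/U; 28:A/G; 33:A/U; 38:U/A; 41:C/G; 44:C/U; 46:A/U.
p = 12/48 = 0.250000.
d = −0.75 · ln(1 − (4/3)·0.250000) = −0.75 · ln(0.666667) = −0.75 · (-0.405465) = 0.3041.

0.3041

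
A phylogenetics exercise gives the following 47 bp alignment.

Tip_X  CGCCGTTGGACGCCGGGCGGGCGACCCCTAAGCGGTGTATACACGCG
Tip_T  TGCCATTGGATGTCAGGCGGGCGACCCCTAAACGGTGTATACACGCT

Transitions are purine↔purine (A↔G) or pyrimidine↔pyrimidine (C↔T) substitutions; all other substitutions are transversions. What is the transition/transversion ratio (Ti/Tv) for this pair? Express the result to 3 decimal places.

The sequences differ at positions 1 (C/T, transition), 5 (G/A, transition), 11 (C/T, transition), 13 (C/T, transition), 15 (G/A, transition), 32 (G/A, transition), 47 (G/T, transversion).
Of the 7 differences, 6 transitions and 1 transversion, so Ti/Tv = 6/1 = 6.000.

6.000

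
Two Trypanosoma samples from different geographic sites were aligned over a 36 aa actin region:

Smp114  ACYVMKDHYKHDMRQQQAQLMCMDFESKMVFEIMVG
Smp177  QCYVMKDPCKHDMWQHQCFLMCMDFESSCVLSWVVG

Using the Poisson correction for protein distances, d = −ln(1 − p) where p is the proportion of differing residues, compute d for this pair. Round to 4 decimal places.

0.4480

Differing sites — 1:A/Q; 8:H/P; 9:Y/C; 14:R/W; 16:Q/H; 18:A/C; 19:Q/F; 28:K/S; 29:M/C; 31:F/L; 32:E/S; 33:I/W; 34:M/V.
p = 13/36 = 0.361111.
d = −ln(1 − 0.361111) = −ln(0.638889) = 0.4480.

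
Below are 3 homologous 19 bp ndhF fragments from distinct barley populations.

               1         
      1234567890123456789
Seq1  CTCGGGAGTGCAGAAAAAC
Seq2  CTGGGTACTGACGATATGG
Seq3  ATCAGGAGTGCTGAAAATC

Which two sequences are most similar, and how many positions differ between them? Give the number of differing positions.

Pairwise Hamming distances:
  Seq1 vs Seq2: 9
  Seq1 vs Seq3: 4
  Seq2 vs Seq3: 11
The smallest is 4, between Seq1 and Seq3.

4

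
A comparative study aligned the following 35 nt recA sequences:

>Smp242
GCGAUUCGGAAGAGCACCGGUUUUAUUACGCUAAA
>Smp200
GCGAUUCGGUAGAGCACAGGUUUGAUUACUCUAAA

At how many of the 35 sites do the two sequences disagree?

4

The sequences differ at positions 10 (A/U), 18 (C/A), 24 (U/G), 30 (G/U).
That gives 4 mismatches out of 35 aligned sites, so the Hamming distance is 4.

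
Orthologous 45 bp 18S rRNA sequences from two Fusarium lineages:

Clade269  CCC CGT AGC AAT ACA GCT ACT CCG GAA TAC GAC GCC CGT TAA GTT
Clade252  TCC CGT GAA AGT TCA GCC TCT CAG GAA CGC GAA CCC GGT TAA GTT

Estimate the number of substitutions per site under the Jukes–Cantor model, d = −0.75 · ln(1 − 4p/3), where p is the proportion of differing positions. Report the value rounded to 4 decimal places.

Differing sites — 1:C/T; 7:A/G; 8:G/A; 9:C/A; 11:A/G; 13:A/T; 18:T/C; 19:A/T; 23:C/A; 28:T/C; 29:A/G; 33:C/A; 34:G/C; 37:C/G.
p = 14/45 = 0.311111.
d = −0.75 · ln(1 − (4/3)·0.311111) = −0.75 · ln(0.585185) = −0.75 · (-0.535827) = 0.4019.

0.4019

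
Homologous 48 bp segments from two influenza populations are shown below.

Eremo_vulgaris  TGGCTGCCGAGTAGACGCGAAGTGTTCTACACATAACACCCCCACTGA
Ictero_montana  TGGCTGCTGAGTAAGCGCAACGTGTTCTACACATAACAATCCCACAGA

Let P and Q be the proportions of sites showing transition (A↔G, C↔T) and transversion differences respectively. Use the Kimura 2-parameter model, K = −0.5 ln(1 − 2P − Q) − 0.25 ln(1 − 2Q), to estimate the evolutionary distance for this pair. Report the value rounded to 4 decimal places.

Differing sites — 8:C/T (Ti); 14:G/A (Ti); 15:A/G (Ti); 19:G/A (Ti); 21:A/C (Tv); 39:C/A (Tv); 40:C/T (Ti); 46:T/A (Tv).
Of the 8 differences, 5 transitions and 3 transversions over 48 sites: P = 5/48 = 0.104167, Q = 3/48 = 0.062500.
d = −0.5·ln(0.729166) − 0.25·ln(0.875000) = −0.5·(-0.315854) − 0.25·(-0.133531) = 0.1913.

0.1913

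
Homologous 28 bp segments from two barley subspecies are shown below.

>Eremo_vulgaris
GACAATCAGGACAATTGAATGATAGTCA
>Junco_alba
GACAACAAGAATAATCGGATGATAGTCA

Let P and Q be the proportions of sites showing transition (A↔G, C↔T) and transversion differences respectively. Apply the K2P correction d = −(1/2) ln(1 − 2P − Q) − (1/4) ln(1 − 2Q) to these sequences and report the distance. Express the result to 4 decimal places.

0.2680

Mismatches occur at site 6 (T→C, transition), site 7 (C→A, transversion), site 10 (G→A, transition), site 12 (C→T, transition), site 16 (T→C, transition), site 18 (A→G, transition).
Of the 6 differences, 5 transitions and 1 transversion over 28 sites: P = 5/28 = 0.178571, Q = 1/28 = 0.035714.
d = −0.5·ln(0.607144) − 0.25·ln(0.928572) = −0.5·(-0.498989) − 0.25·(-0.074107) = 0.2680.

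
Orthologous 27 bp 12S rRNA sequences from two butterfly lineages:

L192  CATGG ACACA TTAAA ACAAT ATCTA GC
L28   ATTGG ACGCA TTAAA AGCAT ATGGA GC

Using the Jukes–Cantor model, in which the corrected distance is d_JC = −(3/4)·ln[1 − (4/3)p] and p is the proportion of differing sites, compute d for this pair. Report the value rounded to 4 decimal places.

0.3181

The sequences differ at positions 1 (C/A), 2 (A/T), 8 (A/G), 17 (C/G), 18 (A/C), 23 (C/G), 24 (T/G).
p = 7/27 = 0.259259.
d = −0.75 · ln(1 − (4/3)·0.259259) = −0.75 · ln(0.654321) = −0.75 · (-0.424157) = 0.3181.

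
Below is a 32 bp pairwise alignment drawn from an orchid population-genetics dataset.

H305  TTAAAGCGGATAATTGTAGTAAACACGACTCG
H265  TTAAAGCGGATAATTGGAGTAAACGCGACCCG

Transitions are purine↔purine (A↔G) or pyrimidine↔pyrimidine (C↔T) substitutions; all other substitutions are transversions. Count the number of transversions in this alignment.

Mismatches occur at site 17 (T↔G, transversion), site 25 (A↔G, transition), site 30 (T↔C, transition).
Of the 3 differences, 2 transitions and 1 transversion, so the answer is 1.

1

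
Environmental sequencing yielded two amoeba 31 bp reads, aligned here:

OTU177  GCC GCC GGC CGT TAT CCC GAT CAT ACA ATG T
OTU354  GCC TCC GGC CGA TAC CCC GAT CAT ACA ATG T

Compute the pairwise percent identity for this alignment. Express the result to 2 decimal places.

90.32%

The sequences differ at positions 4 (G/T), 12 (T/A), 15 (T/C).
28 of the 31 sites match, so the percent identity is 28/31 × 100 = 90.32%.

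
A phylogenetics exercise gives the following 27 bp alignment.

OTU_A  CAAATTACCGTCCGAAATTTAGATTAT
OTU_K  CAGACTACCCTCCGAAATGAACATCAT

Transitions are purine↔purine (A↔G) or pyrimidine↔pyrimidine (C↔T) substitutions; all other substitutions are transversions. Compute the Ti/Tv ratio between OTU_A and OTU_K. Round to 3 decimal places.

Differing sites — 3:A/G (Ti); 5:T/C (Ti); 10:G/C (Tv); 19:T/G (Tv); 20:T/A (Tv); 22:G/C (Tv); 25:T/C (Ti).
Of the 7 differences, 3 transitions and 4 transversions, so Ti/Tv = 3/4 = 0.750.

0.750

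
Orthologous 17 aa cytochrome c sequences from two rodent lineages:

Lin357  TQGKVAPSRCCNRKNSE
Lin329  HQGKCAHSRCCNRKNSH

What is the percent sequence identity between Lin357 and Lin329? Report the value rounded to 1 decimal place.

Differing sites — 1:T/H; 5:V/C; 7:P/H; 17:E/H.
13 of the 17 sites match, so the percent identity is 13/17 × 100 = 76.5%.

76.5%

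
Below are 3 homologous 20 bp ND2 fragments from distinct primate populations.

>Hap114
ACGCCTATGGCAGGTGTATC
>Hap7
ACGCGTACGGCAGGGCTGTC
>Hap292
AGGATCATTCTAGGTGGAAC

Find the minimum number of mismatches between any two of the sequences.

5

Pairwise Hamming distances:
  Hap114 vs Hap7: 5
  Hap114 vs Hap292: 9
  Hap7 vs Hap292: 13
The smallest is 5, between Hap114 and Hap7.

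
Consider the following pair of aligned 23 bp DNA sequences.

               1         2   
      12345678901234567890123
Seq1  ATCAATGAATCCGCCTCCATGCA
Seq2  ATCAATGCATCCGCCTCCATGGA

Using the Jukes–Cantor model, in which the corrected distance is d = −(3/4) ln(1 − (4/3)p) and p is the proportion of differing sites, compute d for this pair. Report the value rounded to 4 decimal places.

The sequences differ at positions 8 (A/C), 22 (C/G).
p = 2/23 = 0.086957.
d = −0.75 · ln(1 − (4/3)·0.086957) = −0.75 · ln(0.884057) = −0.75 · (-0.123234) = 0.0924.

0.0924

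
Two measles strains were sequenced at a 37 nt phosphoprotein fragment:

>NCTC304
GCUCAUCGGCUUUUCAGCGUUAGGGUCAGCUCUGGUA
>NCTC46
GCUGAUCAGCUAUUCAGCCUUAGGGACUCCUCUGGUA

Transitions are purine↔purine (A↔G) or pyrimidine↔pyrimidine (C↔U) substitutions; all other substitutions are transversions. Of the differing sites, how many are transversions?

6

The sequences differ at positions 4 (C/G, transversion), 8 (G/A, transition), 12 (U/A, transversion), 19 (G/C, transversion), 26 (U/A, transversion), 28 (A/U, transversion), 29 (G/C, transversion).
Of the 7 differences, 1 transition and 6 transversions, so the answer is 6.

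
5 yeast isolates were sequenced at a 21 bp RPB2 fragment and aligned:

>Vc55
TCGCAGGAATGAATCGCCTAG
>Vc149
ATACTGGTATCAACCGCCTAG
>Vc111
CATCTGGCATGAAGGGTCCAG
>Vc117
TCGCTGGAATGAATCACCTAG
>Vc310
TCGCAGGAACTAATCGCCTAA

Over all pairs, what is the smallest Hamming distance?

2

Pairwise Hamming distances:
  Vc55 vs Vc149: 7
  Vc55 vs Vc111: 9
  Vc55 vs Vc117: 2
  Vc55 vs Vc310: 3
  Vc149 vs Vc111: 9
  Vc149 vs Vc117: 7
  Vc149 vs Vc310: 9
  Vc111 vs Vc117: 9
  Vc111 vs Vc310: 12
  Vc117 vs Vc310: 5
The smallest is 2, between Vc55 and Vc117.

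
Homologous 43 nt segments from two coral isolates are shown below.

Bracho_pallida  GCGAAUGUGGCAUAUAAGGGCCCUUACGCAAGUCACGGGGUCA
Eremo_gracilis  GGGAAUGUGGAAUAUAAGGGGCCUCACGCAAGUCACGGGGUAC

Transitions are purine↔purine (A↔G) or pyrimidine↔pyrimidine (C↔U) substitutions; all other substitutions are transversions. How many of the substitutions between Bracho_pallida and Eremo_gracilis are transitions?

1

The sequences differ at positions 2 (C/G, transversion), 11 (C/A, transversion), 21 (C/G, transversion), 25 (U/C, transition), 42 (C/A, transversion), 43 (A/C, transversion).
Of the 6 differences, 1 transition and 5 transversions, so the answer is 1.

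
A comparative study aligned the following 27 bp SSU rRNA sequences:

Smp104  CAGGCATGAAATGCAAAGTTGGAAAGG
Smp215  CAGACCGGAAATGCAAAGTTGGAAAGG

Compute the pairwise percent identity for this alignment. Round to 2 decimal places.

88.89%

Mismatches occur at site 4 (G/A), site 6 (A/C), site 7 (T/G).
24 of the 27 sites match, so the percent identity is 24/27 × 100 = 88.89%.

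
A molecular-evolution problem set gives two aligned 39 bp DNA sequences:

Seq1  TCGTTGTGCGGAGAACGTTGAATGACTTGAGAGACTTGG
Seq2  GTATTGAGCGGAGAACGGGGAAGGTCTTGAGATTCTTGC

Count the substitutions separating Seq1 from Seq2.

11

Differing sites — 1:T/G; 2:C/T; 3:G/A; 7:T/A; 18:T/G; 19:T/G; 23:T/G; 25:A/T; 33:G/T; 34:A/T; 39:G/C.
That gives 11 mismatches out of 39 aligned sites, so the Hamming distance is 11.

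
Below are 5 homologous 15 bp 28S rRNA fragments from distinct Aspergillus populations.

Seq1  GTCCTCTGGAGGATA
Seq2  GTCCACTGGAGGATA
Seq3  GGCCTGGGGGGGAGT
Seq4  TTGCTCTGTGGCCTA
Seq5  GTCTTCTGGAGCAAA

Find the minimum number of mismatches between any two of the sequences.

Pairwise Hamming distances:
  Seq1 vs Seq2: 1
  Seq1 vs Seq3: 6
  Seq1 vs Seq4: 6
  Seq1 vs Seq5: 3
  Seq2 vs Seq3: 7
  Seq2 vs Seq4: 7
  Seq2 vs Seq5: 4
  Seq3 vs Seq4: 10
  Seq3 vs Seq5: 8
  Seq4 vs Seq5: 7
The smallest is 1, between Seq1 and Seq2.

1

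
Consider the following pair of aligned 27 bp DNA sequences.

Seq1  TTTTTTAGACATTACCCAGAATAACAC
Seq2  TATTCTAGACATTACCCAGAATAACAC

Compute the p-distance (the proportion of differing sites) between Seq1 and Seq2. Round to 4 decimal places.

0.0741

Mismatches occur at site 2 (T/A), site 5 (T/C).
There are 2 differences over 27 sites, so p = 2/27 = 0.0741.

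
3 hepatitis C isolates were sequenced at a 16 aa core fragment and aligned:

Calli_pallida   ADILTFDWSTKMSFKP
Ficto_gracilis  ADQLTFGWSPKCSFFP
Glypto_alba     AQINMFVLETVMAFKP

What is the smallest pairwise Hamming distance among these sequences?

5

Pairwise Hamming distances:
  Calli_pallida vs Ficto_gracilis: 5
  Calli_pallida vs Glypto_alba: 8
  Ficto_gracilis vs Glypto_alba: 12
The smallest is 5, between Calli_pallida and Ficto_gracilis.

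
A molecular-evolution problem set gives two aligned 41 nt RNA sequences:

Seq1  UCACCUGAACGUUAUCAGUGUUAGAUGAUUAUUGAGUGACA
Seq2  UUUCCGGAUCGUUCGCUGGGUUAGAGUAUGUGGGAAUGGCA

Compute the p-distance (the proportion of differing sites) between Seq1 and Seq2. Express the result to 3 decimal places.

Differing sites — 2:C/U; 3:A/U; 6:U/G; 9:A/U; 14:A/C; 15:U/G; 17:A/U; 19:U/G; 26:U/G; 27:G/U; 30:U/G; 31:A/U; 32:U/G; 33:U/G; 36:G/A; 39:A/G.
There are 16 differences over 41 sites, so p = 16/41 = 0.390.

0.390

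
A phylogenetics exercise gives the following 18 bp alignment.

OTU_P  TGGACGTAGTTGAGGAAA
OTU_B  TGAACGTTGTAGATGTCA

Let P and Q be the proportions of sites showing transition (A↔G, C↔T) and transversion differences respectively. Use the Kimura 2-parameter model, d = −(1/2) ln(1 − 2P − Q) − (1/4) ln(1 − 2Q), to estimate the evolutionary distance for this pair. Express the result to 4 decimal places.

0.4490

Mismatches occur at site 3 (G→A, transition), site 8 (A→T, transversion), site 11 (T→A, transversion), site 14 (G→T, transversion), site 16 (A→T, transversion), site 17 (A→C, transversion).
Of the 6 differences, 1 transition and 5 transversions over 18 sites: P = 1/18 = 0.055556, Q = 5/18 = 0.277778.
d = −0.5·ln(0.611110) − 0.25·ln(0.444444) = −0.5·(-0.492478) − 0.25·(-0.810931) = 0.4490.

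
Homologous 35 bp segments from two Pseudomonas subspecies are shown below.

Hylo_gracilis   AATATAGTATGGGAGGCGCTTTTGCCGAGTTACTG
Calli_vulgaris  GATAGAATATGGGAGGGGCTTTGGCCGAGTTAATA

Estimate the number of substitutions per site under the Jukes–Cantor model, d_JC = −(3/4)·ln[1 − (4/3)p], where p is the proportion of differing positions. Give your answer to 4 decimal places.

Mismatches occur at site 1 (A→G), site 5 (T→G), site 7 (G→A), site 17 (C→G), site 23 (T→G), site 33 (C→A), site 35 (G→A).
p = 7/35 = 0.200000.
d = −0.75 · ln(1 − (4/3)·0.200000) = −0.75 · ln(0.733333) = −0.75 · (-0.310155) = 0.2326.

0.2326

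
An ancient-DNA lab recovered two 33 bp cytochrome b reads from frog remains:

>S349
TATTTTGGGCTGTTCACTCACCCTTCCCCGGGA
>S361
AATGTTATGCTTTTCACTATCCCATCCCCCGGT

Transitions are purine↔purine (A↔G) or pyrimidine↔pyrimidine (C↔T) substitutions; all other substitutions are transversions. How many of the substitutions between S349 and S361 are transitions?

The sequences differ at positions 1 (T/A, transversion), 4 (T/G, transversion), 7 (G/A, transition), 8 (G/T, transversion), 12 (G/T, transversion), 19 (C/A, transversion), 20 (A/T, transversion), 24 (T/A, transversion), 30 (G/C, transversion), 33 (A/T, transversion).
Of the 10 differences, 1 transition and 9 transversions, so the answer is 1.

1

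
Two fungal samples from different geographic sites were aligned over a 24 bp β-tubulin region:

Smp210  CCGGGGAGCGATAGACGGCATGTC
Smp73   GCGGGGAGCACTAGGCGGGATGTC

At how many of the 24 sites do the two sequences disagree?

Differing sites — 1:C/G; 10:G/A; 11:A/C; 15:A/G; 19:C/G.
That gives 5 mismatches out of 24 aligned sites, so the Hamming distance is 5.

5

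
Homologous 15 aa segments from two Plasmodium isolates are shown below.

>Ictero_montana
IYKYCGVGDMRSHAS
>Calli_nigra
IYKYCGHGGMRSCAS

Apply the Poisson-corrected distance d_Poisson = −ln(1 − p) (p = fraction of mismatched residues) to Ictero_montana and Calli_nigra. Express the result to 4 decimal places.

Differing sites — 7:V/H; 9:D/G; 13:H/C.
p = 3/15 = 0.200000.
d = −ln(1 − 0.200000) = −ln(0.800000) = 0.2231.

0.2231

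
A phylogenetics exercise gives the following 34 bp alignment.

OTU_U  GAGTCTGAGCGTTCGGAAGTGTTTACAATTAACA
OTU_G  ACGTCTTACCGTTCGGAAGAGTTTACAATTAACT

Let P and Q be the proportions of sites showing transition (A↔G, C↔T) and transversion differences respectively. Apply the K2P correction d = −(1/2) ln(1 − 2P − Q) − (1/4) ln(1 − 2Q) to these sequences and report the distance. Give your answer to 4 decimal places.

Mismatches occur at site 1 (G↔A, transition), site 2 (A↔C, transversion), site 7 (G↔T, transversion), site 9 (G↔C, transversion), site 20 (T↔A, transversion), site 34 (A↔T, transversion).
Of the 6 differences, 1 transition and 5 transversions over 34 sites: P = 1/34 = 0.029412, Q = 5/34 = 0.147059.
d = −0.5·ln(0.794117) − 0.25·ln(0.705882) = −0.5·(-0.230524) − 0.25·(-0.348307) = 0.2023.

0.2023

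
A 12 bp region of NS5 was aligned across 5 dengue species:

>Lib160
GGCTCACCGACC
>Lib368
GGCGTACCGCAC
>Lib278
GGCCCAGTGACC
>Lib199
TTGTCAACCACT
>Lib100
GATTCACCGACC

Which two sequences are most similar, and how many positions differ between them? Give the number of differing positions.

2

Pairwise Hamming distances:
  Lib160 vs Lib368: 4
  Lib160 vs Lib278: 3
  Lib160 vs Lib199: 6
  Lib160 vs Lib100: 2
  Lib368 vs Lib278: 6
  Lib368 vs Lib199: 10
  Lib368 vs Lib100: 6
  Lib278 vs Lib199: 8
  Lib278 vs Lib100: 5
  Lib199 vs Lib100: 6
The smallest is 2, between Lib160 and Lib100.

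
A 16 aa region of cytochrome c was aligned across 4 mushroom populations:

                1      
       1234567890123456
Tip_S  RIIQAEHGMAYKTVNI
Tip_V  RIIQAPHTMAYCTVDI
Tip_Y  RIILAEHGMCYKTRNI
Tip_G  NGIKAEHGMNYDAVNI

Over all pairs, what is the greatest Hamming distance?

9

Pairwise Hamming distances:
  Tip_S vs Tip_V: 4
  Tip_S vs Tip_Y: 3
  Tip_S vs Tip_G: 6
  Tip_V vs Tip_Y: 7
  Tip_V vs Tip_G: 9
  Tip_Y vs Tip_G: 7
The largest is 9, between Tip_V and Tip_G.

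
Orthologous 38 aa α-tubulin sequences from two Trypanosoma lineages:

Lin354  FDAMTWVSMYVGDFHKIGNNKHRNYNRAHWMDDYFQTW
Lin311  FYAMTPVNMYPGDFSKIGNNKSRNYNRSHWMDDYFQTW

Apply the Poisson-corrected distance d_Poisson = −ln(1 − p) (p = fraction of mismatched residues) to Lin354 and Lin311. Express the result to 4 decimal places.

0.2036

The sequences differ at positions 2 (D/Y), 6 (W/P), 8 (S/N), 11 (V/P), 15 (H/S), 22 (H/S), 28 (A/S).
p = 7/38 = 0.184211.
d = −ln(1 − 0.184211) = −ln(0.815789) = 0.2036.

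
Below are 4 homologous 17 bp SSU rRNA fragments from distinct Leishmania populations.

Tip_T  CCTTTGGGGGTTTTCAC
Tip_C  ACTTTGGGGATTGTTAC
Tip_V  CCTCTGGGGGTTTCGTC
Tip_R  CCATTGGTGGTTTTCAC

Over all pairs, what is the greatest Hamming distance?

7

Pairwise Hamming distances:
  Tip_T vs Tip_C: 4
  Tip_T vs Tip_V: 4
  Tip_T vs Tip_R: 2
  Tip_C vs Tip_V: 7
  Tip_C vs Tip_R: 6
  Tip_V vs Tip_R: 6
The largest is 7, between Tip_C and Tip_V.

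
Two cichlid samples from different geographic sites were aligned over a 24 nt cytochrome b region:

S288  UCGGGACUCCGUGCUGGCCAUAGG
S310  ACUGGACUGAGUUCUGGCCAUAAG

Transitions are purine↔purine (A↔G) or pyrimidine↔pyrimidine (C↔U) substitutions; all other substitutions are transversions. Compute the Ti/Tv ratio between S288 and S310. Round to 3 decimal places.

The sequences differ at positions 1 (U/A, transversion), 3 (G/U, transversion), 9 (C/G, transversion), 10 (C/A, transversion), 13 (G/U, transversion), 23 (G/A, transition).
Of the 6 differences, 1 transition and 5 transversions, so Ti/Tv = 1/5 = 0.200.

0.200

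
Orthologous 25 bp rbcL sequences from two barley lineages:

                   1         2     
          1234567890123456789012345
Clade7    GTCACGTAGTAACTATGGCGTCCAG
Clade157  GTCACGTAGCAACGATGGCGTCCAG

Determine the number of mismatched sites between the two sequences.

The sequences differ at positions 10 (T/C), 14 (T/G).
That gives 2 mismatches out of 25 aligned sites, so the Hamming distance is 2.

2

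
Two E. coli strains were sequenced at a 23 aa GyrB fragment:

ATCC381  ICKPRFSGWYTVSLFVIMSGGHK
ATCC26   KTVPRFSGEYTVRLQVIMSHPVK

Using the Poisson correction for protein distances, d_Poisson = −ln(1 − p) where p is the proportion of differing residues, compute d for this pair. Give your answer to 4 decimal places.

0.4964

Mismatches occur at site 1 (I→K), site 2 (C→T), site 3 (K→V), site 9 (W→E), site 13 (S→R), site 15 (F→Q), site 20 (G→H), site 21 (G→P), site 22 (H→V).
p = 9/23 = 0.391304.
d = −ln(1 − 0.391304) = −ln(0.608696) = 0.4964.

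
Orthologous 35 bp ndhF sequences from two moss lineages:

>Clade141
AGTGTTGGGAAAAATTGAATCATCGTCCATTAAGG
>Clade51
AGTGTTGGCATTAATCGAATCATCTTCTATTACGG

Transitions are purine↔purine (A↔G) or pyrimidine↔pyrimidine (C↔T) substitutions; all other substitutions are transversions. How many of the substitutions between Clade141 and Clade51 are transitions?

Mismatches occur at site 9 (G↔C, transversion), site 11 (A↔T, transversion), site 12 (A↔T, transversion), site 16 (T↔C, transition), site 25 (G↔T, transversion), site 28 (C↔T, transition), site 33 (A↔C, transversion).
Of the 7 differences, 2 transitions and 5 transversions, so the answer is 2.

2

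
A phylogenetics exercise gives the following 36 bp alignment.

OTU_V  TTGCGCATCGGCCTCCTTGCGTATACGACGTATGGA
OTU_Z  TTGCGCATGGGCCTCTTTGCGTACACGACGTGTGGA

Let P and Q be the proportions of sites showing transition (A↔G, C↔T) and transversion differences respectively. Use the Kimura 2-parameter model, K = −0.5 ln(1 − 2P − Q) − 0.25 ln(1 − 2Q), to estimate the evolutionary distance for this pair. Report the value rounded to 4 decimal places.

The sequences differ at positions 9 (C/G, transversion), 16 (C/T, transition), 24 (T/C, transition), 32 (A/G, transition).
Of the 4 differences, 3 transitions and 1 transversion over 36 sites: P = 3/36 = 0.083333, Q = 1/36 = 0.027778.
d = −0.5·ln(0.805556) − 0.25·ln(0.944444) = −0.5·(-0.216223) − 0.25·(-0.057159) = 0.1224.

0.1224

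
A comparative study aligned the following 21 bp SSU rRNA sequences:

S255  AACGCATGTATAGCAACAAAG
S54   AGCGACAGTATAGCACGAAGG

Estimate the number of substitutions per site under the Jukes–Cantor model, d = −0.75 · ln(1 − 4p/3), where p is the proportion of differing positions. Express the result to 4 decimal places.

0.4408

Differing sites — 2:A/G; 5:C/A; 6:A/C; 7:T/A; 16:A/C; 17:C/G; 20:A/G.
p = 7/21 = 0.333333.
d = −0.75 · ln(1 − (4/3)·0.333333) = −0.75 · ln(0.555556) = −0.75 · (-0.587786) = 0.4408.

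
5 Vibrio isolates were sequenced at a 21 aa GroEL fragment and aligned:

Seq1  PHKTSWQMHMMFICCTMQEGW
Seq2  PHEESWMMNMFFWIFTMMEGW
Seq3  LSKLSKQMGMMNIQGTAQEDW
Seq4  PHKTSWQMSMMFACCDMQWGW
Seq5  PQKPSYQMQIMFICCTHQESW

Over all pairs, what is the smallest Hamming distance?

Pairwise Hamming distances:
  Seq1 vs Seq2: 9
  Seq1 vs Seq3: 10
  Seq1 vs Seq4: 4
  Seq1 vs Seq5: 7
  Seq2 vs Seq3: 15
  Seq2 vs Seq4: 11
  Seq2 vs Seq5: 14
  Seq3 vs Seq4: 13
  Seq3 vs Seq5: 11
  Seq4 vs Seq5: 10
The smallest is 4, between Seq1 and Seq4.

4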